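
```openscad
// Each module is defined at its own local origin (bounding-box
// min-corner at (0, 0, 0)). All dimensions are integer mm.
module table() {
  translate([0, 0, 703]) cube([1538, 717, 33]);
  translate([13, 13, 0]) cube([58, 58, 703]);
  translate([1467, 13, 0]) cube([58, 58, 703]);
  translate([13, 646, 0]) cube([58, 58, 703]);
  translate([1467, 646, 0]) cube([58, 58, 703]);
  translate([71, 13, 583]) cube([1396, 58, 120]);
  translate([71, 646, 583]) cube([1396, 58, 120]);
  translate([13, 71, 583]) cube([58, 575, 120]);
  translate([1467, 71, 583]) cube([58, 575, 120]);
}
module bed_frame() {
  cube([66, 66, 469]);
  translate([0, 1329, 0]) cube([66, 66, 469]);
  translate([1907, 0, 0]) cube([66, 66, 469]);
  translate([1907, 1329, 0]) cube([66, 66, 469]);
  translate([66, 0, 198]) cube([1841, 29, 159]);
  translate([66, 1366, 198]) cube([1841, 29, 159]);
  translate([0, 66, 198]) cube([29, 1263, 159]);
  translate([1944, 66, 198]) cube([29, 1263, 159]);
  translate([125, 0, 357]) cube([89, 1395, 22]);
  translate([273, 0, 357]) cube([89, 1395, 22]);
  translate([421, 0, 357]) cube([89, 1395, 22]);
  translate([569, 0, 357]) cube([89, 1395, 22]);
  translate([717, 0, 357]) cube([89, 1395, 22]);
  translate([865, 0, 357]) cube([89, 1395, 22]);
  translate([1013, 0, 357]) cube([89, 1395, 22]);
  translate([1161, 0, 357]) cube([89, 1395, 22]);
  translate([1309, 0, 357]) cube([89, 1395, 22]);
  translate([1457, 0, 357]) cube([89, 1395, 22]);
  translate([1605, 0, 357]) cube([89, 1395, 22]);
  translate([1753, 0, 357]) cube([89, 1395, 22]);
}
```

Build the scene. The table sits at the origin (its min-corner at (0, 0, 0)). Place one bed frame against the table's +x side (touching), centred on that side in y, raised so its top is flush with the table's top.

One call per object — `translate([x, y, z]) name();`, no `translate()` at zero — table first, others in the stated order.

table();
translate([1538, -339, 267]) bed_frame();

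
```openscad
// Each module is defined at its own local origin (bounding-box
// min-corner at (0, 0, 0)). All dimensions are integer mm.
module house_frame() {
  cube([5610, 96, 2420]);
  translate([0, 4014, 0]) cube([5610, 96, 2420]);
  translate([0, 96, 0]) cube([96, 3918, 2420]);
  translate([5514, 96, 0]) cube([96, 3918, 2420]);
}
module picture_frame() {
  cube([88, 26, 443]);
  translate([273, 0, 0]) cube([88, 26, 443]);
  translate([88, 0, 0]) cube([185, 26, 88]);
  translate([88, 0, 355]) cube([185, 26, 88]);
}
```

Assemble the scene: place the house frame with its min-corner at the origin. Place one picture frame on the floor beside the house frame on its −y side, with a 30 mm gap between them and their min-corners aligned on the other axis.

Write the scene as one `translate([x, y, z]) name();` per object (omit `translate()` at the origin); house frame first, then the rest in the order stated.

house_frame();
translate([0, -56, 0]) picture_frame();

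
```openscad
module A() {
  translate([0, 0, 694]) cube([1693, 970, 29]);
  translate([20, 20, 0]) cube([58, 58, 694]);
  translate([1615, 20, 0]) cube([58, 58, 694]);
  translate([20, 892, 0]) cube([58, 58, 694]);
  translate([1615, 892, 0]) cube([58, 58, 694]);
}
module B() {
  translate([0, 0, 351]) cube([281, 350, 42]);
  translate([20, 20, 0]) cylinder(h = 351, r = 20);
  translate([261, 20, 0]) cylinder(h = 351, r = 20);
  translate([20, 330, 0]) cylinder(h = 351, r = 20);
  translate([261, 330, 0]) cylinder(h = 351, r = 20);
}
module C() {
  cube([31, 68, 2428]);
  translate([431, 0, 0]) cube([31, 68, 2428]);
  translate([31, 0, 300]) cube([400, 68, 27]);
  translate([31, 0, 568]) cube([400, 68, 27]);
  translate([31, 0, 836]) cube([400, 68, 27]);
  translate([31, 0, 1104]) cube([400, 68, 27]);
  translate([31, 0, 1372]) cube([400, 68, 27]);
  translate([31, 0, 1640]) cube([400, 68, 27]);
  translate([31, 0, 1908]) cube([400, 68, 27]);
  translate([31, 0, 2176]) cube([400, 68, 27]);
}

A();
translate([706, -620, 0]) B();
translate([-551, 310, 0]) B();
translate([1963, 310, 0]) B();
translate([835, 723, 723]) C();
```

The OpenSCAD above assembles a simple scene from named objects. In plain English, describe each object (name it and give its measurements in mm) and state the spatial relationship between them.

A is a table with a 1693×970 mm rectangular top, 29 mm thick, top surface at z = 723 mm, supported by four 58×58 mm square legs, each inset 20 mm from the nearest pair of top edges, running from the floor.

B is a four-legged stool. The seat is 281×350 mm, 42 mm thick, top at z = 393 mm. It stands on four round legs, each 40 mm in diameter, from z = 0 to the seat underside, each leg's axis is inset half a diameter from the nearest pair of seat edges (so the leg's bounding box is flush with the corner).

C is a straight ladder. Two 31×68 mm vertical rails, 2428 mm tall, stand 462 mm apart (outside-to-outside) with their front faces coplanar on the −y side. 8 rungs, each 68 mm deep and 27 mm tall, span between the inner faces of the rails, front faces flush with the rails. The lowest rung's underside is at z = 300 mm and rungs are spaced 268 mm apart (underside to underside).

Three stools sit around the table at the −y, −x, +x sides. The ladder is on top of the table.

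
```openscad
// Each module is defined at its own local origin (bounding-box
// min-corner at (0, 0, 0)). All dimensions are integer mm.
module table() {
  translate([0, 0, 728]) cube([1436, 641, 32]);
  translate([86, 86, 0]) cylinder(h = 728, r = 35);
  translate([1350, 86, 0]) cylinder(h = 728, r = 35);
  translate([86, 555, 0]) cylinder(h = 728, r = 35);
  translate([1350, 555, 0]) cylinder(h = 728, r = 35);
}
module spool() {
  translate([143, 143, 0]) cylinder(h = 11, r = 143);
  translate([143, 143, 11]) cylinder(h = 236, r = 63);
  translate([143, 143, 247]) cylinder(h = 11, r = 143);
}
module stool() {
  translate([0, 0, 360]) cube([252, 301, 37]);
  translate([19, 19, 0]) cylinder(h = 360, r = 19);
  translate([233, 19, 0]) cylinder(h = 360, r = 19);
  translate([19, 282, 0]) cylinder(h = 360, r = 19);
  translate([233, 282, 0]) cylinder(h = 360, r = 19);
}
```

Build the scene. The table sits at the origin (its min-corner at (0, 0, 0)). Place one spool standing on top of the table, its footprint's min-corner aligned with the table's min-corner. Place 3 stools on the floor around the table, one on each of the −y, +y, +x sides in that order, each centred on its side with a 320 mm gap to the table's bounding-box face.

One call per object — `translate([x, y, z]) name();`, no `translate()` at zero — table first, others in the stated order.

table();
translate([0, 0, 760]) spool();
translate([592, -621, 0]) stool();
translate([592, 961, 0]) stool();
translate([1756, 170, 0]) stool();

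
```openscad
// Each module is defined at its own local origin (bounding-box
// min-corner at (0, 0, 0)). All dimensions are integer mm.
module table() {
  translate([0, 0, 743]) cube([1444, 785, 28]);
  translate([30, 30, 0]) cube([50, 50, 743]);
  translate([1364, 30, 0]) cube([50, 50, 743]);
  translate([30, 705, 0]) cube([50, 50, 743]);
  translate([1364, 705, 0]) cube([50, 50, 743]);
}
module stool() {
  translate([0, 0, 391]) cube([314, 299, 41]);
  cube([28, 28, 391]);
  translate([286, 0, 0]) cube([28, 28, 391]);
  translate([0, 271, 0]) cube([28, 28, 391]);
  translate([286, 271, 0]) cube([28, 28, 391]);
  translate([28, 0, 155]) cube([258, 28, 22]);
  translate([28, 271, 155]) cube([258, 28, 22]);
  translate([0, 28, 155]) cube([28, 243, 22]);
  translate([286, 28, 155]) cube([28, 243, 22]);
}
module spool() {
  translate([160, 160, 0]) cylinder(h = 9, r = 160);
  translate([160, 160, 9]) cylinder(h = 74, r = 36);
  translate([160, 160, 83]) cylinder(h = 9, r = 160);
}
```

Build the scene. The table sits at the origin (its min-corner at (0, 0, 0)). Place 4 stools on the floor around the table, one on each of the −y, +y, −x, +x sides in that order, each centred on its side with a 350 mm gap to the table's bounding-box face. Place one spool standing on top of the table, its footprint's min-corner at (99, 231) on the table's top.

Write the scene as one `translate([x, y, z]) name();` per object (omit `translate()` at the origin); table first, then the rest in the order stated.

table();
translate([565, -649, 0]) stool();
translate([565, 1135, 0]) stool();
translate([-664, 243, 0]) stool();
translate([1794, 243, 0]) stool();
translate([99, 231, 771]) spool();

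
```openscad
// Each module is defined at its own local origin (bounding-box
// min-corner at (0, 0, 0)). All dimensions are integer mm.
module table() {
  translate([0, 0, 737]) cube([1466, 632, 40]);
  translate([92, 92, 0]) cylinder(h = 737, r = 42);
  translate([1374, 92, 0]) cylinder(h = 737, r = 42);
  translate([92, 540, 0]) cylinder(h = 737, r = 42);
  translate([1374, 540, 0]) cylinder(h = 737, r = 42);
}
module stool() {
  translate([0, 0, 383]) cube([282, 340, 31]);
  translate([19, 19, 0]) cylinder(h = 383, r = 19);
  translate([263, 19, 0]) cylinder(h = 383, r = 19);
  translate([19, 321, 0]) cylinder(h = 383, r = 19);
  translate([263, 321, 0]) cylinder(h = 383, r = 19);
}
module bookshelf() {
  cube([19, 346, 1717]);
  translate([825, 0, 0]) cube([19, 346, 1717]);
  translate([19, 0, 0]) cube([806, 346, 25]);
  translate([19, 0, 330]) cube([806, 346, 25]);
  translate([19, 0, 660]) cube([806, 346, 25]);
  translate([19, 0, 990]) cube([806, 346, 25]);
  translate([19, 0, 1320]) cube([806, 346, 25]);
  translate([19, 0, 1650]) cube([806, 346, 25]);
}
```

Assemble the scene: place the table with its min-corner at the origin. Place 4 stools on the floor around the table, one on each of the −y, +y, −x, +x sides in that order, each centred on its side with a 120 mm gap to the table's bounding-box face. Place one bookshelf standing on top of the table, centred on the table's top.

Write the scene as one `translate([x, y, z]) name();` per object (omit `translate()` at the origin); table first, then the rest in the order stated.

table();
translate([592, -460, 0]) stool();
translate([592, 752, 0]) stool();
translate([-402, 146, 0]) stool();
translate([1586, 146, 0]) stool();
translate([311, 143, 777]) bookshelf();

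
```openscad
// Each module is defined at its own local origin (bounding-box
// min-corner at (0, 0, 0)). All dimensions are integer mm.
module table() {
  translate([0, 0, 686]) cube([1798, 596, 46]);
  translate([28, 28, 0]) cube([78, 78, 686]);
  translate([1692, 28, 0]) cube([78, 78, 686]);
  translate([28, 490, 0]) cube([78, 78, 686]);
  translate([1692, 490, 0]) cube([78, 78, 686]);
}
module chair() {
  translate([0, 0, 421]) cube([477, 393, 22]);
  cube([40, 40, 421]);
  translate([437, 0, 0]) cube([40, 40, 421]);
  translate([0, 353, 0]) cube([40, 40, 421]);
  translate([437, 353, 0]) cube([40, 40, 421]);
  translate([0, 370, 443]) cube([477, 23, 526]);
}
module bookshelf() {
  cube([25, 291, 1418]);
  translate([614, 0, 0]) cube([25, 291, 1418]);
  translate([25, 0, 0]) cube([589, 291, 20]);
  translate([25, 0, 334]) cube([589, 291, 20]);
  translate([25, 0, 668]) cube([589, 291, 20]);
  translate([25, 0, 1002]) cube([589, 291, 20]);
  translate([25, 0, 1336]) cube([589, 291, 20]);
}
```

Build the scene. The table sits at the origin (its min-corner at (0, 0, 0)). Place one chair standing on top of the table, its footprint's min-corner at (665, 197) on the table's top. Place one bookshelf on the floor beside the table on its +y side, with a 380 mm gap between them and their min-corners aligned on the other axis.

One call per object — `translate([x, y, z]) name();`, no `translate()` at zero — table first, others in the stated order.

table();
translate([665, 197, 732]) chair();
translate([0, 976, 0]) bookshelf();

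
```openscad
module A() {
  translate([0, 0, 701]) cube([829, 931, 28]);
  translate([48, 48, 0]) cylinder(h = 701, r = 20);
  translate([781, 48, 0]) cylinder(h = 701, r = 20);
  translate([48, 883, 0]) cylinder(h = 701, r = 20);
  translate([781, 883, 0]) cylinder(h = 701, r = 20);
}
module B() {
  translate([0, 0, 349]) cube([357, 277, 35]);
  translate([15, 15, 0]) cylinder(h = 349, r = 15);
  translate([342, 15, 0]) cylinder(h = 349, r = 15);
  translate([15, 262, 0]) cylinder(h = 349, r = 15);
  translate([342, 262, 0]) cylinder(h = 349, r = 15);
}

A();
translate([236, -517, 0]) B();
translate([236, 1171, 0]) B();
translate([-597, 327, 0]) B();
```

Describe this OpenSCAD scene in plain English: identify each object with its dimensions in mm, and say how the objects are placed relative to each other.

A is a table with a 829×931 mm rectangular top, 28 mm thick, top surface at z = 729 mm, supported by four round legs of 40 mm diameter, each leg's bounding box inset 28 mm from the nearest pair of top edges, running from the floor.

B is a simple wooden stool: a rectangular seat 357 mm (x) by 277 mm (y), 35 mm thick, top face at z = 384 mm, on four round legs, each 30 mm in diameter. The legs rest on z = 0, each leg's axis is inset half a diameter from the nearest pair of seat edges (so the leg's bounding box is flush with the corner).

Three stools sit around the table at the −y, +y, −x sides.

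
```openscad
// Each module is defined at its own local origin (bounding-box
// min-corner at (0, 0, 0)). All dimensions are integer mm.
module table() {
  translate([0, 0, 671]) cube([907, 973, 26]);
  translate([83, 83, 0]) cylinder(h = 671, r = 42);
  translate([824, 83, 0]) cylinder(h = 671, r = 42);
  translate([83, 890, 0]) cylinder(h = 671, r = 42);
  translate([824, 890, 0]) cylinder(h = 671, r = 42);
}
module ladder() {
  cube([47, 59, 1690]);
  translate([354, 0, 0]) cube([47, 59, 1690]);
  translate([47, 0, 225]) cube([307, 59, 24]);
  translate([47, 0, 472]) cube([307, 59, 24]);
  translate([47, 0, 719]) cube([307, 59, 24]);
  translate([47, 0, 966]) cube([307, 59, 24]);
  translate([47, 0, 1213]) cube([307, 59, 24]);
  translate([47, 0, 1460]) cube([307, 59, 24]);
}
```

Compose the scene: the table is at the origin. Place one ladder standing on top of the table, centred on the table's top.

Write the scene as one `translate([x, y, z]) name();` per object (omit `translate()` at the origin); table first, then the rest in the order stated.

table();
translate([253, 457, 697]) ladder();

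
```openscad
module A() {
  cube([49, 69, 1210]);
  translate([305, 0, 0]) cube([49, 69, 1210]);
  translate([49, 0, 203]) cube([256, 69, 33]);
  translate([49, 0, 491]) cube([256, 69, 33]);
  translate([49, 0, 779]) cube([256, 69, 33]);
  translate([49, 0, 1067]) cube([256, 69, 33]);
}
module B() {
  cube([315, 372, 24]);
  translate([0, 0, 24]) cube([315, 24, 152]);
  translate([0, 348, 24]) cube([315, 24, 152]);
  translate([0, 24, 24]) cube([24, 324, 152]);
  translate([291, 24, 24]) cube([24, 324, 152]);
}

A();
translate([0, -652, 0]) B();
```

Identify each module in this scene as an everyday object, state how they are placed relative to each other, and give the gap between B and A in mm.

A is a ladder. B is an open box. The open box is on the floor beside the ladder on its −y side. The gap between the open box and the ladder is 280 mm.

The open box's nearest face is 280 mm from the ladder's −y face.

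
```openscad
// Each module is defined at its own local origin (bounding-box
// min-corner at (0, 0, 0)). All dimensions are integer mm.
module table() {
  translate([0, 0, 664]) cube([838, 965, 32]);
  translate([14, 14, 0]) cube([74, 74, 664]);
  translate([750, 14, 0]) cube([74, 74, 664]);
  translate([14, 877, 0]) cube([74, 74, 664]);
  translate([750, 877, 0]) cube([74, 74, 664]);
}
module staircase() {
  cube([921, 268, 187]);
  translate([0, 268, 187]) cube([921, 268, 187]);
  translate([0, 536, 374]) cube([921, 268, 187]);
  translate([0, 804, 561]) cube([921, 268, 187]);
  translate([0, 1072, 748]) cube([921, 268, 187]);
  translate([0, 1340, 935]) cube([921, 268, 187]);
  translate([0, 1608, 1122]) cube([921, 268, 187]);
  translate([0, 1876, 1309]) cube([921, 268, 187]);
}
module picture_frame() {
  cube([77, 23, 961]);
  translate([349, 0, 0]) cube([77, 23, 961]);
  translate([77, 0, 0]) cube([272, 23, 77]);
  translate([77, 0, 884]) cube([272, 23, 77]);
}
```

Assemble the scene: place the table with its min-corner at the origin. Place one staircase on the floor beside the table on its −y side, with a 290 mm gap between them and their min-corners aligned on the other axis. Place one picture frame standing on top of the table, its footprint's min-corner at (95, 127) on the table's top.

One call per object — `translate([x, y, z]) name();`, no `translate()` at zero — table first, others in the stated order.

table();
translate([0, -2434, 0]) staircase();
translate([95, 127, 696]) picture_frame();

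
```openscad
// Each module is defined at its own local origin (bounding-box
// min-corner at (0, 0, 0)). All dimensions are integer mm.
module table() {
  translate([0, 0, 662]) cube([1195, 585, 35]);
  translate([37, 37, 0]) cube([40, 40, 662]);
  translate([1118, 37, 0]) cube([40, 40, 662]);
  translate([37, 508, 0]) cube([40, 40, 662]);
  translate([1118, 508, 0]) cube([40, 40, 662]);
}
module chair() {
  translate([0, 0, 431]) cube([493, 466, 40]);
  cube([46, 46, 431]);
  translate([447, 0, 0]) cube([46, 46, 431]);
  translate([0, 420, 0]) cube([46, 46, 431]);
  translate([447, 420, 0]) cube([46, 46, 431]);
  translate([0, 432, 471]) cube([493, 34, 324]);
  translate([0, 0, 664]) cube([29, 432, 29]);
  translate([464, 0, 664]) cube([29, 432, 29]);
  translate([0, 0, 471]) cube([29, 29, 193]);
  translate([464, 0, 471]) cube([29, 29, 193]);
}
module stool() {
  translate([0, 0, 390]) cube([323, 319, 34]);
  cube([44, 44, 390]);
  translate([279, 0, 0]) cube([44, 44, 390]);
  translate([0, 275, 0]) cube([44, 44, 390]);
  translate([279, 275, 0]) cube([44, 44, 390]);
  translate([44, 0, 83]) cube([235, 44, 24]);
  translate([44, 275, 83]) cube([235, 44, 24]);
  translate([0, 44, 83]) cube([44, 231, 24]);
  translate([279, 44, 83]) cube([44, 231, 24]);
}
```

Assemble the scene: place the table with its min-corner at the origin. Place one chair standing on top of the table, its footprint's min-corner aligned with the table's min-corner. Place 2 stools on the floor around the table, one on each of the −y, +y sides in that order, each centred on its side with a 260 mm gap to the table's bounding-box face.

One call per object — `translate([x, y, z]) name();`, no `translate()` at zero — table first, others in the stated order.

table();
translate([0, 0, 697]) chair();
translate([436, -579, 0]) stool();
translate([436, 845, 0]) stool();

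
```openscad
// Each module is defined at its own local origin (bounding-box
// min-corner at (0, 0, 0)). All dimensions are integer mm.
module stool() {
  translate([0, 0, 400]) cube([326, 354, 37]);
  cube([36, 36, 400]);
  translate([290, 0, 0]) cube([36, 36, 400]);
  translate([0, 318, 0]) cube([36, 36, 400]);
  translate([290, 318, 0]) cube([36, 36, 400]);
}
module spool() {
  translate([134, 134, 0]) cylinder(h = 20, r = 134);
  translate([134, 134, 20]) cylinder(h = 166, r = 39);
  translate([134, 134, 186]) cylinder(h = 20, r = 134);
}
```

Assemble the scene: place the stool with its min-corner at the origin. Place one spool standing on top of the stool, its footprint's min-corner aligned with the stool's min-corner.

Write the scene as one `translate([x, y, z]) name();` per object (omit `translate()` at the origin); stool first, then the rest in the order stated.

stool();
translate([0, 0, 437]) spool();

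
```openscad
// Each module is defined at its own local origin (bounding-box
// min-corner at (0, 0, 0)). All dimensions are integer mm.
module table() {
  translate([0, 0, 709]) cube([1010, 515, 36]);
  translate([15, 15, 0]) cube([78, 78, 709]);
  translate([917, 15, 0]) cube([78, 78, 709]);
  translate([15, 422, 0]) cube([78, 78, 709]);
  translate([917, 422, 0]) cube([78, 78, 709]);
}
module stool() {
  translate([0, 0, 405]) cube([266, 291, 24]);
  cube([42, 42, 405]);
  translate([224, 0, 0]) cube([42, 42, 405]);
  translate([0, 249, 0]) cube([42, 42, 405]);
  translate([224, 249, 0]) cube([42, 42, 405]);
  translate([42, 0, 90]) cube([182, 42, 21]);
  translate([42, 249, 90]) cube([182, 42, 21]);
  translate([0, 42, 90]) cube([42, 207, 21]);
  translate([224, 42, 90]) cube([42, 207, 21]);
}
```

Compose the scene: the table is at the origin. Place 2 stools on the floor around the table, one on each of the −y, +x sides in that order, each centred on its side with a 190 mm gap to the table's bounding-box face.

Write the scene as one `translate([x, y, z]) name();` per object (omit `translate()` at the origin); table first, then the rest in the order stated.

table();
translate([372, -481, 0]) stool();
translate([1200, 112, 0]) stool();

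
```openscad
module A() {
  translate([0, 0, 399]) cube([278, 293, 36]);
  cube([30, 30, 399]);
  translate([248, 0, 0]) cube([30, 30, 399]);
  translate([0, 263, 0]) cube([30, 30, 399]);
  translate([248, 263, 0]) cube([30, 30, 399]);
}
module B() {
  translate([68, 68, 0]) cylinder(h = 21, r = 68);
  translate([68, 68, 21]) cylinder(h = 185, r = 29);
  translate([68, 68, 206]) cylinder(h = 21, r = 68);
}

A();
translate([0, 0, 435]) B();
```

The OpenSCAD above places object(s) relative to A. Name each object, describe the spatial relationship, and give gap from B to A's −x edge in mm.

The spool's min-x is at 0; the stool's min-x is 0; gap = 0 mm.

A is a stool. B is a spool. The spool is on top of the stool. The gap from the spool to the stool's −x edge is 0 mm.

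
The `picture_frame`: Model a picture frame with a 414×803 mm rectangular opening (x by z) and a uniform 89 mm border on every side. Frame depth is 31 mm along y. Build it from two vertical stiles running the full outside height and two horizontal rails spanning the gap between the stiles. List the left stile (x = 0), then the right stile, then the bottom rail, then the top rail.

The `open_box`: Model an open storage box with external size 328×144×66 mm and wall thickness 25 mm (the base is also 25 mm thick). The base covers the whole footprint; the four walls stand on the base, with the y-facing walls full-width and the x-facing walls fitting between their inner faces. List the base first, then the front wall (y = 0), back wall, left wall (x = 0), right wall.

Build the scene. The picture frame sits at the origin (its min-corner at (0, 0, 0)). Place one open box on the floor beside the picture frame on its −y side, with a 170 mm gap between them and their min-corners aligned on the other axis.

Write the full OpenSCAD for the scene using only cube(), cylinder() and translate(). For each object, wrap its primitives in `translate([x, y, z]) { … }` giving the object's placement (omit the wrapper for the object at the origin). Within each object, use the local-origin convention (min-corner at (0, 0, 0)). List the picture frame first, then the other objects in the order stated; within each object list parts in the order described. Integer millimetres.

cube([89, 31, 981]);
translate([503, 0, 0]) cube([89, 31, 981]);
translate([89, 0, 0]) cube([414, 31, 89]);
translate([89, 0, 892]) cube([414, 31, 89]);
translate([0, -314, 0]) {
  cube([328, 144, 25]);
  translate([0, 0, 25]) cube([328, 25, 41]);
  translate([0, 119, 25]) cube([328, 25, 41]);
  translate([0, 25, 25]) cube([25, 94, 41]);
  translate([303, 25, 25]) cube([25, 94, 41]);
}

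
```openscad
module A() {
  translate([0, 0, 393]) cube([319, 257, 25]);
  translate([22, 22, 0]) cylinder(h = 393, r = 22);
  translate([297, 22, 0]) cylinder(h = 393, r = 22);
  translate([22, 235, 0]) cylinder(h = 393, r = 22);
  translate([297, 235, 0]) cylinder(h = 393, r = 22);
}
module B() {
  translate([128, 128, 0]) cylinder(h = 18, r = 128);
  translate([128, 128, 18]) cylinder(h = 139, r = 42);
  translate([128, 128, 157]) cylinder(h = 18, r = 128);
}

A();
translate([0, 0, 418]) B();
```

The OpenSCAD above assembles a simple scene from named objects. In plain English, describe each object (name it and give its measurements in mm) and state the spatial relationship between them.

A is a simple wooden stool: a rectangular seat 319 mm (x) by 257 mm (y), 25 mm thick, top face at z = 418 mm, on four round legs, each 44 mm in diameter. The legs rest on z = 0, each leg's axis is inset half a diameter from the nearest pair of seat edges (so the leg's bounding box is flush with the corner).

B is a spool: two coaxial disc flanges of radius 128 mm and thickness 18 mm, joined by a core cylinder of radius 42 mm and height 139 mm. The lower flange rests on z = 0 and the three cylinders share a vertical axis.

The spool is on top of the stool.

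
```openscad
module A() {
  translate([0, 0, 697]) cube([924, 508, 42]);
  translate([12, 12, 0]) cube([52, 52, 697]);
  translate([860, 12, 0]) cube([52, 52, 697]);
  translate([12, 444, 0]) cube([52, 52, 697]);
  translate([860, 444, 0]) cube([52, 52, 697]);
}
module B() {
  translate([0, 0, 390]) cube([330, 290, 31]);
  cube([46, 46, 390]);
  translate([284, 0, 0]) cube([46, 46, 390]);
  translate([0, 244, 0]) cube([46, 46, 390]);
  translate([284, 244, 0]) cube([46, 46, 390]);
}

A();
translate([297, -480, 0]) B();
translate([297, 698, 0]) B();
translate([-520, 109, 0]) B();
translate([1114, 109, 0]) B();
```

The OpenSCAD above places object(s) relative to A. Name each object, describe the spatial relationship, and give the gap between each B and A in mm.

Each stool's nearest face is 190 mm from the table's bounding box.

A is a table. B is a stool. Four stools sit around the table at the −y, +y, −x, +x sides. The gap between each stool and the table is 190 mm.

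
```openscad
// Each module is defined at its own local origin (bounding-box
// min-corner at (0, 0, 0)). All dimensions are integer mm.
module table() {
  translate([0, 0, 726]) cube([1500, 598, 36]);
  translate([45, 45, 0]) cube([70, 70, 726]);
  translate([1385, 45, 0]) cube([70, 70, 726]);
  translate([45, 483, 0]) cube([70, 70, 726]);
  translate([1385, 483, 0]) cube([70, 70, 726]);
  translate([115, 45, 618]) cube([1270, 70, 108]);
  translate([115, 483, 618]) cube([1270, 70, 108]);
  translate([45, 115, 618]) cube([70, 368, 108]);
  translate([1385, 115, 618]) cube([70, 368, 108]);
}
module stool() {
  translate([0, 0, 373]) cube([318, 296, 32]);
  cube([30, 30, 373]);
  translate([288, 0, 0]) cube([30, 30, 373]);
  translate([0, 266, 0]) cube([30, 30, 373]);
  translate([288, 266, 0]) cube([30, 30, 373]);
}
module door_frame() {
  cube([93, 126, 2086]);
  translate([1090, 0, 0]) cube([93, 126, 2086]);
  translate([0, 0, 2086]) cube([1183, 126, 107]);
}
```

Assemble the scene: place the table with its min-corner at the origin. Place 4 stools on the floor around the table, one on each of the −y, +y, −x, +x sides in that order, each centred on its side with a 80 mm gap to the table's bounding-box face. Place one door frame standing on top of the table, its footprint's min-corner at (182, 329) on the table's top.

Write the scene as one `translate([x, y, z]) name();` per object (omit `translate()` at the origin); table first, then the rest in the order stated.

table();
translate([591, -376, 0]) stool();
translate([591, 678, 0]) stool();
translate([-398, 151, 0]) stool();
translate([1580, 151, 0]) stool();
translate([182, 329, 762]) door_frame();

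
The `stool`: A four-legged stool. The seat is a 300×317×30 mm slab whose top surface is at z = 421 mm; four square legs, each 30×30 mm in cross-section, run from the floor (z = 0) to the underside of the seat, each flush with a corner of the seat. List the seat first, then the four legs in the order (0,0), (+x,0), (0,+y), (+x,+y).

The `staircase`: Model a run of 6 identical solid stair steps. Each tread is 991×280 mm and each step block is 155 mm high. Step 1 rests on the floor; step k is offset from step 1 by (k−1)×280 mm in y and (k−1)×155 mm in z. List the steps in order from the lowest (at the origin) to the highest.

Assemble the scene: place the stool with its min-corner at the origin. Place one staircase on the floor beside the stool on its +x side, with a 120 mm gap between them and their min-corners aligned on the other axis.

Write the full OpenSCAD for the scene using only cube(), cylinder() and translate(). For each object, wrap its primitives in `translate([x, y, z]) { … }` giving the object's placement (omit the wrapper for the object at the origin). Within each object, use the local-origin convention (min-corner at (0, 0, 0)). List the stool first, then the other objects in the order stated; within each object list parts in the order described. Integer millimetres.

translate([0, 0, 391]) cube([300, 317, 30]);
cube([30, 30, 391]);
translate([270, 0, 0]) cube([30, 30, 391]);
translate([0, 287, 0]) cube([30, 30, 391]);
translate([270, 287, 0]) cube([30, 30, 391]);
translate([420, 0, 0]) {
  cube([991, 280, 155]);
  translate([0, 280, 155]) cube([991, 280, 155]);
  translate([0, 560, 310]) cube([991, 280, 155]);
  translate([0, 840, 465]) cube([991, 280, 155]);
  translate([0, 1120, 620]) cube([991, 280, 155]);
  translate([0, 1400, 775]) cube([991, 280, 155]);
}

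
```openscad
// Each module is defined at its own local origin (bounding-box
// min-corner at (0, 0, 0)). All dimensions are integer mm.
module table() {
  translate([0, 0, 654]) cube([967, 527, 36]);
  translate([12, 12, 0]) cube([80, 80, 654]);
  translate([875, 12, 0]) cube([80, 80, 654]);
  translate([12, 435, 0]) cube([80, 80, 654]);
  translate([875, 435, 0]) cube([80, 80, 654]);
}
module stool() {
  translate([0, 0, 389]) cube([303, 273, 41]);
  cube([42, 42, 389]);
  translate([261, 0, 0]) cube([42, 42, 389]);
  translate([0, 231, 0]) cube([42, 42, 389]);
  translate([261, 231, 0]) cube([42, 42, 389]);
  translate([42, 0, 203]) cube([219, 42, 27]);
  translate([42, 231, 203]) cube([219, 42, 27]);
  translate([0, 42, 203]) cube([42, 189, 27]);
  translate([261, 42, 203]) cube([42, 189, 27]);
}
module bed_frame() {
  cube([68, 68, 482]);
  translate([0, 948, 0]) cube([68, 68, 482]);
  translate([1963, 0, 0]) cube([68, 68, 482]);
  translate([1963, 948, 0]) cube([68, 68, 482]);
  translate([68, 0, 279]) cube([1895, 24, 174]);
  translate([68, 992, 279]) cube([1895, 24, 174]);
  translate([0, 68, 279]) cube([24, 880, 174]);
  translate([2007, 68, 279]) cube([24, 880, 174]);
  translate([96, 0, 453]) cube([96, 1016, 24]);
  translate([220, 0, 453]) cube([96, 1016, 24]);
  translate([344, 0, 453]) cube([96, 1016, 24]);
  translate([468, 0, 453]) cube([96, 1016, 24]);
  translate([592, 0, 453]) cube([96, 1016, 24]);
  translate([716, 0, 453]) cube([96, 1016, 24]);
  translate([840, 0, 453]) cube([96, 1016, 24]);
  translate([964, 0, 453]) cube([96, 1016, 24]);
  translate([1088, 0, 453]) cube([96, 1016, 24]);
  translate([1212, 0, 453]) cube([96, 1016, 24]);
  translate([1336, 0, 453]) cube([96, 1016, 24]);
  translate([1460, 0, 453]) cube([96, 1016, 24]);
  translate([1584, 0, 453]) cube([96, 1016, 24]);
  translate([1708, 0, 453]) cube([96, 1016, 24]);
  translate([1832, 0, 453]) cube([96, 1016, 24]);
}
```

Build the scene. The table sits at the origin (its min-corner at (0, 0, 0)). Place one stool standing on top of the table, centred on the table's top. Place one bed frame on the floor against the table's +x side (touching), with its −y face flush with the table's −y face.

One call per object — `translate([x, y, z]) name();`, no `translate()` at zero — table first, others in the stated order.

table();
translate([332, 127, 690]) stool();
translate([967, 0, 0]) bed_frame();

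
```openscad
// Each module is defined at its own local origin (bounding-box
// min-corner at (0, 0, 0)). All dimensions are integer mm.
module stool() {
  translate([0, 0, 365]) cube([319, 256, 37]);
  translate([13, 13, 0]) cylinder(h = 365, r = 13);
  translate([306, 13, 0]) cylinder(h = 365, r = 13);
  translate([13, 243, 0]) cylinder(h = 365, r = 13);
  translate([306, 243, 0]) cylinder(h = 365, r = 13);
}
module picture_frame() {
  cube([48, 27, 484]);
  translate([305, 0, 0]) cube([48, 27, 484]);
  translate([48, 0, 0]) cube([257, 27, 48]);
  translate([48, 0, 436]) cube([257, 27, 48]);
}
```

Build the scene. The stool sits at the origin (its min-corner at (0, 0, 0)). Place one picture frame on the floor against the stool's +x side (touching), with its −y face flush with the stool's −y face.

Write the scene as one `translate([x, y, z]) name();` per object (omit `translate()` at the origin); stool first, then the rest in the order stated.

stool();
translate([319, 0, 0]) picture_frame();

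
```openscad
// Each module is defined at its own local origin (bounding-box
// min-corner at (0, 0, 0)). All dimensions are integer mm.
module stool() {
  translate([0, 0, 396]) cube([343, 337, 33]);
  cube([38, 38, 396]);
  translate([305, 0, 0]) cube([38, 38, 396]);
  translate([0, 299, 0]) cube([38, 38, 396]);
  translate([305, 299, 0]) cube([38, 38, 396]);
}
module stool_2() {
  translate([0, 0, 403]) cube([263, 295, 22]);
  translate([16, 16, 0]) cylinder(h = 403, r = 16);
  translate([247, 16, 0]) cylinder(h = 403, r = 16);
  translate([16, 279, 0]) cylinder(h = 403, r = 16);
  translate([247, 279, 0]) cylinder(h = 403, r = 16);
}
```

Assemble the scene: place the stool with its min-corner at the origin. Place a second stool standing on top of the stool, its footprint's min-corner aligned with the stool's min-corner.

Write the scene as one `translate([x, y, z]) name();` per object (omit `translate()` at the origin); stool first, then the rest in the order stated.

stool();
translate([0, 0, 429]) stool_2();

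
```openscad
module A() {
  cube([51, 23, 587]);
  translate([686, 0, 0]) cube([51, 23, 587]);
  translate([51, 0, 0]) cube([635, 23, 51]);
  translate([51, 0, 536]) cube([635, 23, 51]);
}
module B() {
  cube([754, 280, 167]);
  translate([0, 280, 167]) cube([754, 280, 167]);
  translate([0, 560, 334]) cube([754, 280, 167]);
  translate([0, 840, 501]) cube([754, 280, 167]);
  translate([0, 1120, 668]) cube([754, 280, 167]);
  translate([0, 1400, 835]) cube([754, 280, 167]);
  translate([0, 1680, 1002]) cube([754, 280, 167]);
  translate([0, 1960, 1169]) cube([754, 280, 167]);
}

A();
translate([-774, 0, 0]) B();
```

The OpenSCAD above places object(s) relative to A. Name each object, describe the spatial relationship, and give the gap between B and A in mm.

A is a picture frame. B is a staircase. The staircase is on the floor beside the picture frame on its −x side. The gap between the staircase and the picture frame is 20 mm.

The staircase's nearest face is 20 mm from the picture frame's −x face.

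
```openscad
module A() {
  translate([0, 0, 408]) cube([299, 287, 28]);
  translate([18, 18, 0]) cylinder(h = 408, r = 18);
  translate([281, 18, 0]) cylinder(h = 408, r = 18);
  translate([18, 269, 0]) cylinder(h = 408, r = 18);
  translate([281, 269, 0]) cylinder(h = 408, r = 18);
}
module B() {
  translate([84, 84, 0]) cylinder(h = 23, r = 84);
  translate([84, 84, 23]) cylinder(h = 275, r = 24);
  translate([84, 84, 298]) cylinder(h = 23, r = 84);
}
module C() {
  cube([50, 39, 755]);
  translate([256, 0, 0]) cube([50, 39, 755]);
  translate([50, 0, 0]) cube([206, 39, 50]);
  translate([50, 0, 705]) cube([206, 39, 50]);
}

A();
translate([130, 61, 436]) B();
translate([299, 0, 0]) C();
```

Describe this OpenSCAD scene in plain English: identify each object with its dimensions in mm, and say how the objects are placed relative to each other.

A is a simple wooden stool: a rectangular seat 299 mm (x) by 287 mm (y), 28 mm thick, top face at z = 436 mm, on four round legs, each 36 mm in diameter. The legs rest on z = 0, each leg's axis is inset half a diameter from the nearest pair of seat edges (so the leg's bounding box is flush with the corner).

B is a spool: two coaxial disc flanges of radius 84 mm and thickness 23 mm, joined by a core cylinder of radius 24 mm and height 275 mm. The lower flange rests on z = 0 and the three cylinders share a vertical axis.

C is a picture frame with a 206×655 mm rectangular opening (x by z) and a uniform 50 mm border on every side. Frame depth is 39 mm along y. It is built from two vertical stiles running the full outside height and two horizontal rails spanning the gap between the stiles.

The spool is on top of the stool. The picture frame is against the stool's +x side, with their −y faces flush.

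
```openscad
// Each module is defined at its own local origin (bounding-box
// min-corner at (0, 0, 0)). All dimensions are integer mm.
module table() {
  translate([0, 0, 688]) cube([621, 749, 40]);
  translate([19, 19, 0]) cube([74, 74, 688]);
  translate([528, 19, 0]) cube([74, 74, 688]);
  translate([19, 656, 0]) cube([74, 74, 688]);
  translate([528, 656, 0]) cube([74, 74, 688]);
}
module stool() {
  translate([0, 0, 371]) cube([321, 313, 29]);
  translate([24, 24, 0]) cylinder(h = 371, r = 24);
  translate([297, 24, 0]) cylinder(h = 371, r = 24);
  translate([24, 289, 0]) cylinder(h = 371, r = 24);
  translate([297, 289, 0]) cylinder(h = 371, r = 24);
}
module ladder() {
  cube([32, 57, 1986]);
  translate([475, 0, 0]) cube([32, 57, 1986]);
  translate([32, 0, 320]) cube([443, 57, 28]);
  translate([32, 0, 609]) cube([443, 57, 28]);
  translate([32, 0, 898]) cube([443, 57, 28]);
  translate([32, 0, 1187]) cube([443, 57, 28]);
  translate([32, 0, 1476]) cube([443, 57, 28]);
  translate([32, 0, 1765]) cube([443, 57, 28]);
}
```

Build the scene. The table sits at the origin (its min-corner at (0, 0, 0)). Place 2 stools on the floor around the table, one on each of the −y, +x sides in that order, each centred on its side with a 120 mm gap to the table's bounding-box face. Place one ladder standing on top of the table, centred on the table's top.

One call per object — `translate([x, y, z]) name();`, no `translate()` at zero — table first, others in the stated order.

table();
translate([150, -433, 0]) stool();
translate([741, 218, 0]) stool();
translate([57, 346, 728]) ladder();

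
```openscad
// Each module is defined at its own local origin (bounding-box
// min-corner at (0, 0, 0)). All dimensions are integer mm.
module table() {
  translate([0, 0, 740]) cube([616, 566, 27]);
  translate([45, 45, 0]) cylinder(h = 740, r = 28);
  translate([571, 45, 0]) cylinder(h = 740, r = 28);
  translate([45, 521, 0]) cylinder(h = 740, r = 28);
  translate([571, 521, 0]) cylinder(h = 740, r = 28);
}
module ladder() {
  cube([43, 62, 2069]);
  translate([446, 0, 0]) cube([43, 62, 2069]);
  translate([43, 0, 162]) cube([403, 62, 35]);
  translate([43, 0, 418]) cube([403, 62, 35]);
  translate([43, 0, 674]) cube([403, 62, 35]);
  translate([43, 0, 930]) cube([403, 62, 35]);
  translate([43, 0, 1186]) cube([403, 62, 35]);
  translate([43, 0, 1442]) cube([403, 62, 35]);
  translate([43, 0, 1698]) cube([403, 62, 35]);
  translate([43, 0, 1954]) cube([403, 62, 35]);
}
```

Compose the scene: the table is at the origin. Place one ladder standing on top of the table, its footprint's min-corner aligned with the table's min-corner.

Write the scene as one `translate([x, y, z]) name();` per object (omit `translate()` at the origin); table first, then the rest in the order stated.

table();
translate([0, 0, 767]) ladder();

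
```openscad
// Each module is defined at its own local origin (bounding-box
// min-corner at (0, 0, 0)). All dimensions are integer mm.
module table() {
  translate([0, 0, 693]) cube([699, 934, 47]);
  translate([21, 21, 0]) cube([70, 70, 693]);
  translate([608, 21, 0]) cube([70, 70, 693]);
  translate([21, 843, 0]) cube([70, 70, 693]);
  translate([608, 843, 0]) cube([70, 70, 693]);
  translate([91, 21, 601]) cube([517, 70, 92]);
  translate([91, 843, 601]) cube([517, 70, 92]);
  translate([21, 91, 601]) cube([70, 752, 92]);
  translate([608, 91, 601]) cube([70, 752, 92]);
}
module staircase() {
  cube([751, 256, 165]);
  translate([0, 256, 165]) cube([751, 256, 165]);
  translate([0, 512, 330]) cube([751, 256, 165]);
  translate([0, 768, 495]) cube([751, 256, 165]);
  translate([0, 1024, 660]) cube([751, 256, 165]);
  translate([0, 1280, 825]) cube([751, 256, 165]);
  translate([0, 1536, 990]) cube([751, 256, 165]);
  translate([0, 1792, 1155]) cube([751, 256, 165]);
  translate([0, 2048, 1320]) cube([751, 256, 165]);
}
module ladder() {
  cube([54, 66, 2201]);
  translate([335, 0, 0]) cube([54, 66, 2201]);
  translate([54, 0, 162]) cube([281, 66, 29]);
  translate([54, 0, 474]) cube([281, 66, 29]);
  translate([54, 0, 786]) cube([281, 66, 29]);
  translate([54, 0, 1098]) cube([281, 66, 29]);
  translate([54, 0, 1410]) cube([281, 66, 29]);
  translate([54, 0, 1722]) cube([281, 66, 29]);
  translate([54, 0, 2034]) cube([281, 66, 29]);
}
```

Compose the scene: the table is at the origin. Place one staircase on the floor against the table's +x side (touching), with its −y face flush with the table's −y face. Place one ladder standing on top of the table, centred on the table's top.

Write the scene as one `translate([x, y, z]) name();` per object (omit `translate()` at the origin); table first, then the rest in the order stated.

table();
translate([699, 0, 0]) staircase();
translate([155, 434, 740]) ladder();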